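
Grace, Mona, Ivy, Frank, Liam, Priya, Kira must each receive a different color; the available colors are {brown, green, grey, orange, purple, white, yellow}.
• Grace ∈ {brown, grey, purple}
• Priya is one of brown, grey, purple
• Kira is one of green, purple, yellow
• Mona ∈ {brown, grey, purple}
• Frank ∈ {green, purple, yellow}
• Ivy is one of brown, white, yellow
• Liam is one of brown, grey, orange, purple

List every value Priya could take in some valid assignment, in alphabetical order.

The 7 variables together cover exactly {brown, green, grey, orange, purple, white, yellow} — 7 values for 7 variables — and orange appears only in Liam's list, so Liam = orange.
Among the 6 still-open variables, white fits only Ivy (and all 6 values in {brown, green, grey, purple, white, yellow} must be used), so Ivy = white.
The 3 variables Grace, Mona, Priya are confined to {brown, grey, purple}, which locks those values in; drop them from Frank, Kira.
No further eliminations apply; Priya can still be any of brown, grey, purple.

brown, grey, purple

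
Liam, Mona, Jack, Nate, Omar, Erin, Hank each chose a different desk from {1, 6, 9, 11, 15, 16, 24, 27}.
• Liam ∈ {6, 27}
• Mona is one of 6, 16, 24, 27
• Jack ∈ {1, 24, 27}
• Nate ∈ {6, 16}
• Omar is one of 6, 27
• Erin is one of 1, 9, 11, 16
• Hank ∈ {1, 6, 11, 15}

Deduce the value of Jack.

1

The 2 variables Liam and Omar are confined to {6, 27}, which locks those values in; drop them from Mona, Jack, Nate, Hank.
Nate's domain is down to {16}, so Nate = 16. Eliminate 16 elsewhere: Mona, Erin.
Mona has just one choice, so Mona = 24. Remove 24 from Jack.
So Jack = 1.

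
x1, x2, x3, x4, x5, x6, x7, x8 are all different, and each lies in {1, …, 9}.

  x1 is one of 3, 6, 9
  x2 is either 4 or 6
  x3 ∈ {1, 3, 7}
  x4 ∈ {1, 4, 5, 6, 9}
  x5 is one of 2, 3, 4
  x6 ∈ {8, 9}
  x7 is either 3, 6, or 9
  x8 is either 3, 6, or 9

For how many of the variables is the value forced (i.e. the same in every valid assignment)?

3

x1, x7, x8 between them cover only {3, 6, 9} — a naked triple. Remove those values from x2, x3, x4, x5, x6.
x2 must be 4 (only option left). So x4, x5 can't be 4.
x5's domain is down to {2}, so x5 = 2.
x6's domain is down to {8}, so x6 = 8.
Determined: x2=4, x5=2, x6=8. The other variables each still have more than one consistent value. That makes 3.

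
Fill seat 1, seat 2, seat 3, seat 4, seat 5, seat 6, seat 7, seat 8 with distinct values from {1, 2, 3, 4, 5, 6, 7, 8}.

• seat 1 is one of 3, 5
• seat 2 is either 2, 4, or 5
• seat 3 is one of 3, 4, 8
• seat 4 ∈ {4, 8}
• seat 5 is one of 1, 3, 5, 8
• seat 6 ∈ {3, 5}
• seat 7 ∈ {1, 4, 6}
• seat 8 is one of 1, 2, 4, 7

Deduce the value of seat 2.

Among the 8 variables, 6 fits only seat 7 (and all 8 values in {1, 2, 3, 4, 5, 6, 7, 8} must be used), so seat 7 = 6.
The 7 still-open variables together cover exactly {1, 2, 3, 4, 5, 7, 8} — 7 values for 7 variables — and 7 appears only in seat 8's list, so seat 8 = 7.
The 6 still-open variables draw from only 6 values {1, 2, 3, 4, 5, 8}, so each is used; only seat 5 can be 1, hence seat 5 = 1.
The 5 still-open variables together cover exactly {2, 3, 4, 5, 8} — 5 values for 5 variables — and 2 appears only in seat 2's list, so seat 2 = 2.

2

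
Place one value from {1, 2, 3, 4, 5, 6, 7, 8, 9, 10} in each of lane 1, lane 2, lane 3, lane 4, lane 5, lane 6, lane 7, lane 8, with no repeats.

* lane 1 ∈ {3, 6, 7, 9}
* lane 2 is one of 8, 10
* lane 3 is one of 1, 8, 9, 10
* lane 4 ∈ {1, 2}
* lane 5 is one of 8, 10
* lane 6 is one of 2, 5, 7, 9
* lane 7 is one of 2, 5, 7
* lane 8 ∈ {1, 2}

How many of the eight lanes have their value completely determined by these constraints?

The 2 variables lane 2 and lane 5 are confined to {8, 10}, which locks those values in; drop them from lane 3.
The 2 variables lane 4 and lane 8 are confined to {1, 2}, which locks those values in; drop them from lane 3, lane 6, lane 7.
That leaves lane 3 = 9. So lane 1, lane 6 can't be 9.
lane 6 and lane 7 share exactly the 2 values {5, 7}; by pigeonhole those values go to them, so strike 5, 7 from lane 1.
Determined: lane 3=9. The other lanes each still have more than one consistent value. That makes 1.

1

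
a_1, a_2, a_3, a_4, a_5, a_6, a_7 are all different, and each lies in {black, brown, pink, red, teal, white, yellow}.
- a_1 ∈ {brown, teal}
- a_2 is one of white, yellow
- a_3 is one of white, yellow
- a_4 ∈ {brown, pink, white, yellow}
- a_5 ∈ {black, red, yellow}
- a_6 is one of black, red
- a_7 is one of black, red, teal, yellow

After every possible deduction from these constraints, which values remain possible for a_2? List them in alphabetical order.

The 7 variables together cover exactly {black, brown, pink, red, teal, white, yellow} — 7 values for 7 variables — and pink appears only in a_4's list, so a_4 = pink.
Among the 6 still-open variables, brown fits only a_1 (and all 6 values in {black, brown, red, teal, white, yellow} must be used), so a_1 = brown.
The 5 still-open variables together cover exactly {black, red, teal, white, yellow} — 5 values for 5 variables — and teal appears only in a_7's list, so a_7 = teal.
The 2 variables a_2 and a_3 are confined to {white, yellow}, which locks those values in; drop them from a_5.
No further eliminations apply; a_2 can still be any of white, yellow.

white, yellow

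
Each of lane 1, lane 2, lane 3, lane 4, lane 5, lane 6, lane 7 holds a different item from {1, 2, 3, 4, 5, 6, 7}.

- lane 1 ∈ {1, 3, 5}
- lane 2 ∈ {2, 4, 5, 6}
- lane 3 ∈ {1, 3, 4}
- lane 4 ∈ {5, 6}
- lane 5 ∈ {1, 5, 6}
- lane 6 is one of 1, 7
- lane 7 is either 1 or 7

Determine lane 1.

The 7 variables draw from only 7 values {1, 2, 3, 4, 5, 6, 7}, so each is used; only lane 2 can be 2, hence lane 2 = 2.
The 6 still-open variables together cover exactly {1, 3, 4, 5, 6, 7} — 6 values for 6 variables — and 4 appears only in lane 3's list, so lane 3 = 4.
The 5 still-open variables together cover exactly {1, 3, 5, 6, 7} — 5 values for 5 variables — and 3 appears only in lane 1's list, so lane 1 = 3.

3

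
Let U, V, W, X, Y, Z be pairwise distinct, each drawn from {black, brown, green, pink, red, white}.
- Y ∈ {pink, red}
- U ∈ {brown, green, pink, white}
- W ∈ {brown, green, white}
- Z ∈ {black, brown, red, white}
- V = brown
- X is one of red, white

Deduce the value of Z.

V has just one choice, so V = brown. So U, W, Z can't be brown.
The 5 still-open variables together cover exactly {black, green, pink, red, white} — 5 values for 5 variables — and black appears only in Z's list, so Z = black.

black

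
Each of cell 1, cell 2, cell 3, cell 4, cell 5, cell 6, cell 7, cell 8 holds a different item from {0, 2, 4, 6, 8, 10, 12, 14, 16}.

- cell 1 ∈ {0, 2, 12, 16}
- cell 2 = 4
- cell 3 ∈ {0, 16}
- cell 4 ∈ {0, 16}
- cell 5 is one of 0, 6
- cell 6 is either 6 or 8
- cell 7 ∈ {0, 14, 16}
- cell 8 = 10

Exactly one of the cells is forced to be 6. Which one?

cell 5

cell 2 must be 4 (only option left).
cell 8 has just one choice, so cell 8 = 10.
cell 3 and cell 4 between them cover only {0, 16} — a naked pair. Remove those values from cell 1, cell 5, cell 7.
So 6 goes to cell 5.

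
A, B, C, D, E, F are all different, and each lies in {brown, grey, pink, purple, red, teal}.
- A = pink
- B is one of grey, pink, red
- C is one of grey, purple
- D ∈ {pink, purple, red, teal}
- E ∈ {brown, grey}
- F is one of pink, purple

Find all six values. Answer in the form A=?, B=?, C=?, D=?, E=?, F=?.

A has just one choice, so A = pink. Strike pink from B, D, F.
F has just one choice, so F = purple. Strike purple from C, D.
C's domain is down to {grey}, so C = grey. So B, E can't be grey.
E has just one choice, so E = brown.
That leaves B = red. Eliminate red elsewhere: D.
That leaves D = teal.

A=pink, B=red, C=grey, D=teal, E=brown, F=purple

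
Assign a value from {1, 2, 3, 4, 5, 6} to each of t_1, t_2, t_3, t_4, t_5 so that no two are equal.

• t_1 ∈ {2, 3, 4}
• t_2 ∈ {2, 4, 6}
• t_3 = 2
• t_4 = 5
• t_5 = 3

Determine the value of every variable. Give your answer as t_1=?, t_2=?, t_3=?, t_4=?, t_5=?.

t_1=4, t_2=6, t_3=2, t_4=5, t_5=3

t_3 must be 2 (only option left). Remove 2 from t_1, t_2.
t_4 must be 5 (only option left).
That leaves t_5 = 3. Eliminate 3 elsewhere: t_1.
t_1 must be 4 (only option left). Eliminate 4 elsewhere: t_2.
t_2 must be 6 (only option left).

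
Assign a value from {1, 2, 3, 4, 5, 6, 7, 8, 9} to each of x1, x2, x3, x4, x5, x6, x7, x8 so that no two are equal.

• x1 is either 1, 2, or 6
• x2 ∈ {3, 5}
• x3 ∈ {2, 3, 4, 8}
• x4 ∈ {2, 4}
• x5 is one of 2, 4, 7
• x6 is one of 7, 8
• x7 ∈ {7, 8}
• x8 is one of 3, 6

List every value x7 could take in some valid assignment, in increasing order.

7, 8

The 8 variables together cover exactly {1, 2, 3, 4, 5, 6, 7, 8} — 8 values for 8 variables — and 1 appears only in x1's list, so x1 = 1.
The 7 still-open variables together cover exactly {2, 3, 4, 5, 6, 7, 8} — 7 values for 7 variables — and 5 appears only in x2's list, so x2 = 5.
The 6 still-open variables together cover exactly {2, 3, 4, 6, 7, 8} — 6 values for 6 variables — and 6 appears only in x8's list, so x8 = 6.
The 5 still-open variables draw from only 5 values {2, 3, 4, 7, 8}, so each is used; only x3 can be 3, hence x3 = 3.
x6 and x7 share exactly the 2 values {7, 8}; by pigeonhole those values go to them, so strike 7, 8 from x5.
No further eliminations apply; x7 can still be any of 7, 8.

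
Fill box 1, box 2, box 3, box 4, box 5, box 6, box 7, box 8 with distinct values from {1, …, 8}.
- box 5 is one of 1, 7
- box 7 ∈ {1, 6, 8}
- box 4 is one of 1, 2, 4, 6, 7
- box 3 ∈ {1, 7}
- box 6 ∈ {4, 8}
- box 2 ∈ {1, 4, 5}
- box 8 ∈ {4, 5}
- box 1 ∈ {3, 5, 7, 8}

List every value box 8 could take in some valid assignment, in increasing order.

4, 5

Among the 8 variables, 2 fits only box 4 (and all 8 values in {1, 2, 3, 4, 5, 6, 7, 8} must be used), so box 4 = 2.
The 7 still-open variables draw from only 7 values {1, 3, 4, 5, 6, 7, 8}, so each is used; only box 1 can be 3, hence box 1 = 3.
The 6 still-open variables draw from only 6 values {1, 4, 5, 6, 7, 8}, so each is used; only box 7 can be 6, hence box 7 = 6.
The 5 still-open variables together cover exactly {1, 4, 5, 7, 8} — 5 values for 5 variables — and 8 appears only in box 6's list, so box 6 = 8.
box 3 and box 5 between them cover only {1, 7} — a naked pair. Remove those values from box 2.
No further eliminations apply; box 8 can still be any of 4, 5.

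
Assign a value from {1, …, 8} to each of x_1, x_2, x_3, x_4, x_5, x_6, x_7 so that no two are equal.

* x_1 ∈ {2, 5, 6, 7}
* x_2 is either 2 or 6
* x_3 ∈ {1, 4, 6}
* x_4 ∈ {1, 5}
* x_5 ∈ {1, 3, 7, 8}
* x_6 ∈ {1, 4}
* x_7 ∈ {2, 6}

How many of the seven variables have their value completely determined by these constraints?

2

x_2 and x_7 between them cover only {2, 6} — a naked pair. Remove those values from x_1, x_3.
x_3 and x_6 share exactly the 2 values {1, 4}; by pigeonhole those values go to them, so strike 1, 4 from x_4, x_5.
x_4 must be 5 (only option left). Strike 5 from x_1.
That leaves x_1 = 7. Remove 7 from x_5.
Determined: x_1=7, x_4=5. The other variables each still have more than one consistent value. That makes 2.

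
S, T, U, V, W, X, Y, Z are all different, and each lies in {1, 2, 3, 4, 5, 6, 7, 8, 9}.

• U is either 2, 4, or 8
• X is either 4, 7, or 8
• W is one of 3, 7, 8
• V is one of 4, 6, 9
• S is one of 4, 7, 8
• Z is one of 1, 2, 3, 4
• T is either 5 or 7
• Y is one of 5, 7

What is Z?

1

The 2 variables T and Y are confined to {5, 7}, which locks those values in; drop them from S, W, X.
The 2 variables S and X are confined to {4, 8}, which locks those values in; drop them from U, V, W, Z.
That leaves U = 2. Eliminate 2 elsewhere: Z.
That leaves W = 3. So Z can't be 3.
So Z = 1.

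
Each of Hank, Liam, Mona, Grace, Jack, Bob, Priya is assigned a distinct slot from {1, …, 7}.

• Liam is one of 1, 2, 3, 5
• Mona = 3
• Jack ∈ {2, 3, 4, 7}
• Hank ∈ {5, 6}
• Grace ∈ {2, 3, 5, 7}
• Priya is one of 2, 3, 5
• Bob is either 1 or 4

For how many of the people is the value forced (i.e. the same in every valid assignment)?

2

Mona has just one choice, so Mona = 3. Eliminate 3 elsewhere: Liam, Grace, Jack, Priya.
The 6 still-open variables together cover exactly {1, 2, 4, 5, 6, 7} — 6 values for 6 variables — and 6 appears only in Hank's list, so Hank = 6.
Determined: Hank=6, Mona=3. The other people each still have more than one consistent value. That makes 2.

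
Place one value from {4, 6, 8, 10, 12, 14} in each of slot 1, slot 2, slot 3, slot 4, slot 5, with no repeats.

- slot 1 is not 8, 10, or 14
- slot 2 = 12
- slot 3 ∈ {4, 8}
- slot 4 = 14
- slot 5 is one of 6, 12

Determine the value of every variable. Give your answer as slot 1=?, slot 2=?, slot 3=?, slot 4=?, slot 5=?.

slot 2 must be 12 (only option left). Strike 12 from slot 1, slot 5.
That leaves slot 4 = 14.
slot 5 has just one choice, so slot 5 = 6. Remove 6 from slot 1.
That leaves slot 1 = 4. So slot 3 can't be 4.
That leaves slot 3 = 8.

slot 1=4, slot 2=12, slot 3=8, slot 4=14, slot 5=6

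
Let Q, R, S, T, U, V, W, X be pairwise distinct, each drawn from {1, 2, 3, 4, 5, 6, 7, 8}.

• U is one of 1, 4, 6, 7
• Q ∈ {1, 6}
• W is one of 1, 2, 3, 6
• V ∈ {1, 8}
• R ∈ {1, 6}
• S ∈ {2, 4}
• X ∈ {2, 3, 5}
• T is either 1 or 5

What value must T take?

5

The 8 variables draw from only 8 values {1, 2, 3, 4, 5, 6, 7, 8}, so each is used; only U can be 7, hence U = 7.
Among the 7 still-open variables, 4 fits only S (and all 7 values in {1, 2, 3, 4, 5, 6, 8} must be used), so S = 4.
The 6 still-open variables together cover exactly {1, 2, 3, 5, 6, 8} — 6 values for 6 variables — and 8 appears only in V's list, so V = 8.
Q and R between them cover only {1, 6} — a naked pair. Remove those values from T, W.
So T = 5.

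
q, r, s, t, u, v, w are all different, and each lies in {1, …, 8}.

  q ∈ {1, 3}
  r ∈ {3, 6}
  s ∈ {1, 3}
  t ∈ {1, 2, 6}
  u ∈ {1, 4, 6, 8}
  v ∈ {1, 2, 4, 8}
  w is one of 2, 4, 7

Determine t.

The 7 variables draw from only 7 values {1, 2, 3, 4, 6, 7, 8}, so each is used; only w can be 7, hence w = 7.
The 2 variables q and s are confined to {1, 3}, which locks those values in; drop them from r, t, u, v.
r must be 6 (only option left). Remove 6 from t, u.
So t = 2.

2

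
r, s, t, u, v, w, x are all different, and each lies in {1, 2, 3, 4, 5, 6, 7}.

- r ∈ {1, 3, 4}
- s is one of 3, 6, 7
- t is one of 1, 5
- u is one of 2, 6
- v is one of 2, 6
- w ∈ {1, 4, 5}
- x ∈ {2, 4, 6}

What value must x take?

The 7 variables together cover exactly {1, 2, 3, 4, 5, 6, 7} — 7 values for 7 variables — and 7 appears only in s's list, so s = 7.
The 6 still-open variables together cover exactly {1, 2, 3, 4, 5, 6} — 6 values for 6 variables — and 3 appears only in r's list, so r = 3.
The 2 variables u and v are confined to {2, 6}, which locks those values in; drop them from x.
So x = 4.

4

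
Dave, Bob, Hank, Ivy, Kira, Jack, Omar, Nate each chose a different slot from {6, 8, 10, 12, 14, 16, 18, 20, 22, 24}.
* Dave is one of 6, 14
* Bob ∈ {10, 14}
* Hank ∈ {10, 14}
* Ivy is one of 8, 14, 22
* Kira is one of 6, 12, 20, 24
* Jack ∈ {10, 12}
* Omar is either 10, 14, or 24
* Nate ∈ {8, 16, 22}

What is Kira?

20

Bob and Hank between them cover only {10, 14} — a naked pair. Remove those values from Dave, Ivy, Jack, Omar.
Dave has just one choice, so Dave = 6. So Kira can't be 6.
That leaves Jack = 12. So Kira can't be 12.
Omar's domain is down to {24}, so Omar = 24. Eliminate 24 elsewhere: Kira.
So Kira = 20.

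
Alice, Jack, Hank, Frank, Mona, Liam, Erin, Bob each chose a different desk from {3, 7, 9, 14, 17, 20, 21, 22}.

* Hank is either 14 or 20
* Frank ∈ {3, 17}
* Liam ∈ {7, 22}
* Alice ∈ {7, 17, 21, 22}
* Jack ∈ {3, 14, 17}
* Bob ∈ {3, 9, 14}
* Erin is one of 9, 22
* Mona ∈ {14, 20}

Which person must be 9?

Bob

Among the 8 variables, 21 fits only Alice (and all 8 values in {3, 7, 9, 14, 17, 20, 21, 22} must be used), so Alice = 21.
The 7 still-open variables draw from only 7 values {3, 7, 9, 14, 17, 20, 22}, so each is used; only Liam can be 7, hence Liam = 7.
Among the 6 still-open variables, 22 fits only Erin (and all 6 values in {3, 9, 14, 17, 20, 22} must be used), so Erin = 22.
The 5 still-open variables together cover exactly {3, 9, 14, 17, 20} — 5 values for 5 variables — and 9 appears only in Bob's list, so Bob = 9.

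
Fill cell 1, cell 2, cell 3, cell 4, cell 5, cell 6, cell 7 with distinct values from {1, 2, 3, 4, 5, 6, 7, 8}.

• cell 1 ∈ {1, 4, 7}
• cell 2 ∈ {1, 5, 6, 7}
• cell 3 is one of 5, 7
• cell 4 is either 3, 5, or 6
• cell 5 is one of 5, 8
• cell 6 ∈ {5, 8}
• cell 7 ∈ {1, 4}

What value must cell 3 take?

Among the 7 variables, 3 fits only cell 4 (and all 7 values in {1, 3, 4, 5, 6, 7, 8} must be used), so cell 4 = 3.
The 6 still-open variables together cover exactly {1, 4, 5, 6, 7, 8} — 6 values for 6 variables — and 6 appears only in cell 2's list, so cell 2 = 6.
The 2 variables cell 5 and cell 6 are confined to {5, 8}, which locks those values in; drop them from cell 3.
So cell 3 = 7.

7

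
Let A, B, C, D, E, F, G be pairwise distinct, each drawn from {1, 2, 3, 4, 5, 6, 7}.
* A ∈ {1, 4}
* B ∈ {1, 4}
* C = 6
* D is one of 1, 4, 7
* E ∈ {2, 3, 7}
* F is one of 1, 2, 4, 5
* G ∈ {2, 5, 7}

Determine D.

C has just one choice, so C = 6.
Among the 6 still-open variables, 3 fits only E (and all 6 values in {1, 2, 3, 4, 5, 7} must be used), so E = 3.
A and B between them cover only {1, 4} — a naked pair. Remove those values from D, F.
So D = 7.

7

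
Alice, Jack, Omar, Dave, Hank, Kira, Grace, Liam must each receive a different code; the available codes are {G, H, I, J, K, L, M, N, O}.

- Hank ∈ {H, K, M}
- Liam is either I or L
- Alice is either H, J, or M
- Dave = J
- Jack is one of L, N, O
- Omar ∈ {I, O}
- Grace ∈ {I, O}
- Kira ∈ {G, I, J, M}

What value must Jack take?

N

Dave's domain is down to {J}, so Dave = J. So Alice, Kira can't be J.
The 2 variables Omar and Grace are confined to {I, O}, which locks those values in; drop them from Jack, Kira, Liam.
Liam has just one choice, so Liam = L. So Jack can't be L.
So Jack = N.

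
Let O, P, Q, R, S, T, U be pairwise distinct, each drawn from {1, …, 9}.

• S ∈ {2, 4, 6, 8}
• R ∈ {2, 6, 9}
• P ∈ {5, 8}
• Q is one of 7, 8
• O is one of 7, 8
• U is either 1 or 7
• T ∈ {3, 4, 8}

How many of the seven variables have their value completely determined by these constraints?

2

O and Q between them cover only {7, 8} — a naked pair. Remove those values from P, S, T, U.
P must be 5 (only option left).
That leaves U = 1.
Determined: P=5, U=1. The other variables each still have more than one consistent value. That makes 2.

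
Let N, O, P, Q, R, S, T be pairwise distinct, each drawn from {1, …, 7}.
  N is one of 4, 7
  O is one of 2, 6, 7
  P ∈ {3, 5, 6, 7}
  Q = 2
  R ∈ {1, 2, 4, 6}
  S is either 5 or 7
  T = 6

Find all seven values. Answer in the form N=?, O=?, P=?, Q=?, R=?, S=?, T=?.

N=4, O=7, P=3, Q=2, R=1, S=5, T=6

Q must be 2 (only option left). Strike 2 from O, R.
T's domain is down to {6}, so T = 6. So O, P, R can't be 6.
O has just one choice, so O = 7. Strike 7 from N, P, S.
S must be 5 (only option left). So P can't be 5.
N has just one choice, so N = 4. Eliminate 4 elsewhere: R.
P must be 3 (only option left).
R has just one choice, so R = 1.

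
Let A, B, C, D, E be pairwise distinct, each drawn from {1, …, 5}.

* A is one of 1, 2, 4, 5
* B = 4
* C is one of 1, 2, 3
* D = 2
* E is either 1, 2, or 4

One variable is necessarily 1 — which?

E

B must be 4 (only option left). Strike 4 from A, E.
D must be 2 (only option left). Strike 2 from A, C, E.
So 1 goes to E.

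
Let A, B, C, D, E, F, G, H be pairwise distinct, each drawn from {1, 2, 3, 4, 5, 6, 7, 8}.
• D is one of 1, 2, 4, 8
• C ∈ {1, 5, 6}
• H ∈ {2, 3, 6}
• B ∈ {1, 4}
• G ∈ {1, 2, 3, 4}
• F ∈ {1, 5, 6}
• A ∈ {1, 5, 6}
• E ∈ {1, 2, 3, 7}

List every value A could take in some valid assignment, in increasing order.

1, 5, 6

Among the 8 variables, 7 fits only E (and all 8 values in {1, 2, 3, 4, 5, 6, 7, 8} must be used), so E = 7.
The 7 still-open variables draw from only 7 values {1, 2, 3, 4, 5, 6, 8}, so each is used; only D can be 8, hence D = 8.
A, C, F share exactly the 3 values {1, 5, 6}; by pigeonhole those values go to them, so strike 1, 5, 6 from B, G, H.
B's domain is down to {4}, so B = 4. Eliminate 4 elsewhere: G.
No further eliminations apply; A can still be any of 1, 5, 6.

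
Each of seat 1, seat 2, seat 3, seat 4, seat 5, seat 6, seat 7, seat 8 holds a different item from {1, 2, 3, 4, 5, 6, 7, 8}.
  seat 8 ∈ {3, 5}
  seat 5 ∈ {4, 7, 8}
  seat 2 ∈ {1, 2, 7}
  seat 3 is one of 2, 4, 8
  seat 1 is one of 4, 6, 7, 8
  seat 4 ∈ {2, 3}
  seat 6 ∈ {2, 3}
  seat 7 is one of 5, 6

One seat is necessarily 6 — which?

The 8 variables draw from only 8 values {1, 2, 3, 4, 5, 6, 7, 8}, so each is used; only seat 2 can be 1, hence seat 2 = 1.
seat 4 and seat 6 between them cover only {2, 3} — a naked pair. Remove those values from seat 3, seat 8.
seat 8 has just one choice, so seat 8 = 5. Remove 5 from seat 7.
So 6 goes to seat 7.

seat 7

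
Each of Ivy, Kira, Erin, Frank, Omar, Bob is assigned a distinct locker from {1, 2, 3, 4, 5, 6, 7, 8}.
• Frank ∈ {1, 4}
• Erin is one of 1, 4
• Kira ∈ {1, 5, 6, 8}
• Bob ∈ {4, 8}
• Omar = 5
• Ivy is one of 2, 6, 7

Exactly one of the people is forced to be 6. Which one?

Omar must be 5 (only option left). Remove 5 from Kira.
The 2 variables Erin and Frank are confined to {1, 4}, which locks those values in; drop them from Kira, Bob.
That leaves Bob = 8. Strike 8 from Kira.
So 6 goes to Kira.

Kira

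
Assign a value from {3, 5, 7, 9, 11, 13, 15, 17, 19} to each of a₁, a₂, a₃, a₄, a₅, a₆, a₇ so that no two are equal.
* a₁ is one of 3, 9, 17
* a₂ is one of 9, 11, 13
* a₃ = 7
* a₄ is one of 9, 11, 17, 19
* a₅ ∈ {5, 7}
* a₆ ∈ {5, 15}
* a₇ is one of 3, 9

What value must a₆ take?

a₃ has just one choice, so a₃ = 7. So a₅ can't be 7.
a₅ must be 5 (only option left). So a₆ can't be 5.
So a₆ = 15.

15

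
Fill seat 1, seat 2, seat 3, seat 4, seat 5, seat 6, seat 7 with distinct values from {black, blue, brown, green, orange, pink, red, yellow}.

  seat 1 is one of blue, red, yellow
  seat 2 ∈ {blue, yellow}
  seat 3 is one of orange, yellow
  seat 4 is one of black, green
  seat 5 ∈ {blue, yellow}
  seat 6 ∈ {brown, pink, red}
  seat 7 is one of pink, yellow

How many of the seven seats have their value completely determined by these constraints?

The 2 variables seat 2 and seat 5 are confined to {blue, yellow}, which locks those values in; drop them from seat 1, seat 3, seat 7.
seat 1 must be red (only option left). So seat 6 can't be red.
seat 3's domain is down to {orange}, so seat 3 = orange.
seat 7 must be pink (only option left). Eliminate pink elsewhere: seat 6.
seat 6 must be brown (only option left).
Determined: seat 1=red, seat 3=orange, seat 6=brown, seat 7=pink. The other seats each still have more than one consistent value. That makes 4.

4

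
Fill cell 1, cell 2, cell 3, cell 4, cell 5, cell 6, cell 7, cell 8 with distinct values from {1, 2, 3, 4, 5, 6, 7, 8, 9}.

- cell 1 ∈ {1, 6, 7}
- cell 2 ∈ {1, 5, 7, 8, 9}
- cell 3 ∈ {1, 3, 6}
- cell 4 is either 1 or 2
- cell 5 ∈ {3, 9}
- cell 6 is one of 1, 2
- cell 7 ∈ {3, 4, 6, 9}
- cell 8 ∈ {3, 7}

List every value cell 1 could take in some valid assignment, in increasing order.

6, 7

cell 4 and cell 6 share exactly the 2 values {1, 2}; by pigeonhole those values go to them, so strike 1, 2 from cell 1, cell 2, cell 3.
cell 1, cell 3, cell 8 share exactly the 3 values {3, 6, 7}; by pigeonhole those values go to them, so strike 3, 6, 7 from cell 2, cell 5, cell 7.
That leaves cell 5 = 9. So cell 2, cell 7 can't be 9.
cell 7 has just one choice, so cell 7 = 4.
No further eliminations apply; cell 1 can still be any of 6, 7.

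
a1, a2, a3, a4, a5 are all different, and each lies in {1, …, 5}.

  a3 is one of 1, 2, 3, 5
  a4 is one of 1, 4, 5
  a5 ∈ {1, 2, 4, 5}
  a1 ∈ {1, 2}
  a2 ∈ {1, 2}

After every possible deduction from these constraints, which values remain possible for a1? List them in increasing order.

1, 2

The 5 variables together cover exactly {1, 2, 3, 4, 5} — 5 values for 5 variables — and 3 appears only in a3's list, so a3 = 3.
a1 and a2 between them cover only {1, 2} — a naked pair. Remove those values from a4, a5.
No further eliminations apply; a1 can still be any of 1, 2.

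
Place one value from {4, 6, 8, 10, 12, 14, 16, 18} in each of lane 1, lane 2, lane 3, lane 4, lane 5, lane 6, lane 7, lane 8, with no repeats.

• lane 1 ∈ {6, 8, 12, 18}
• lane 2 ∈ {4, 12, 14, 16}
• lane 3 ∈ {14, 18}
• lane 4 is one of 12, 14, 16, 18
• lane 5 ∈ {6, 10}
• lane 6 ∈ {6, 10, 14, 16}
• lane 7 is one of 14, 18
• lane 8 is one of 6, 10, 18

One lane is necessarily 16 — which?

lane 6

The 8 variables together cover exactly {4, 6, 8, 10, 12, 14, 16, 18} — 8 values for 8 variables — and 4 appears only in lane 2's list, so lane 2 = 4.
Among the 7 still-open variables, 8 fits only lane 1 (and all 7 values in {6, 8, 10, 12, 14, 16, 18} must be used), so lane 1 = 8.
The 6 still-open variables together cover exactly {6, 10, 12, 14, 16, 18} — 6 values for 6 variables — and 12 appears only in lane 4's list, so lane 4 = 12.
The 5 still-open variables together cover exactly {6, 10, 14, 16, 18} — 5 values for 5 variables — and 16 appears only in lane 6's list, so lane 6 = 16.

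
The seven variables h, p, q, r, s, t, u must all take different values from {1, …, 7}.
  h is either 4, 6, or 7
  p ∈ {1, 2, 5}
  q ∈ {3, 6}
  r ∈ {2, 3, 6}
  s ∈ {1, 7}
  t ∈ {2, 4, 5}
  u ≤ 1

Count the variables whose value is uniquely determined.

2

u has just one choice, so u = 1. Strike 1 from p, s.
s must be 7 (only option left). Strike 7 from h.
Determined: s=7, u=1. The other variables each still have more than one consistent value. That makes 2.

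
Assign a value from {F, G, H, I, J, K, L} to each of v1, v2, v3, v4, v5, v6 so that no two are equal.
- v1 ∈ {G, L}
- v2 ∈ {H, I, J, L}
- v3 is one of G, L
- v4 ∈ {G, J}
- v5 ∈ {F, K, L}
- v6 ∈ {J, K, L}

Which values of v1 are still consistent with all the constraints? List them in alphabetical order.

v1 and v3 between them cover only {G, L} — a naked pair. Remove those values from v2, v4, v5, v6.
v4 has just one choice, so v4 = J. So v2, v6 can't be J.
That leaves v6 = K. Remove K from v5.
v5 has just one choice, so v5 = F.
No further eliminations apply; v1 can still be any of G, L.

G, L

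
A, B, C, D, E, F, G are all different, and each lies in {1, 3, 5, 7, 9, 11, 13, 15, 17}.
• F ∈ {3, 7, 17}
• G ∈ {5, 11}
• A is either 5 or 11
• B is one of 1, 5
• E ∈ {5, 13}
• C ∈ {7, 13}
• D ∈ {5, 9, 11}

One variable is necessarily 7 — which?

The 2 variables A and G are confined to {5, 11}, which locks those values in; drop them from B, D, E.
B's domain is down to {1}, so B = 1.
D's domain is down to {9}, so D = 9.
E's domain is down to {13}, so E = 13. So C can't be 13.
So 7 goes to C.

C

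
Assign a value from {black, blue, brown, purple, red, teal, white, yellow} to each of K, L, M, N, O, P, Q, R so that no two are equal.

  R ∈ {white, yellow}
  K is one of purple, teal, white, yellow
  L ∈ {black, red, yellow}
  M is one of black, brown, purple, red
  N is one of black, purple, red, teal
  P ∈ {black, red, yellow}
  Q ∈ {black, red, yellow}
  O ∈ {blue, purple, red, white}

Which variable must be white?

The 8 variables draw from only 8 values {black, blue, brown, purple, red, teal, white, yellow}, so each is used; only O can be blue, hence O = blue.
The 7 still-open variables together cover exactly {black, brown, purple, red, teal, white, yellow} — 7 values for 7 variables — and brown appears only in M's list, so M = brown.
L, P, Q between them cover only {black, red, yellow} — a naked triple. Remove those values from K, N, R.
So white goes to R.

R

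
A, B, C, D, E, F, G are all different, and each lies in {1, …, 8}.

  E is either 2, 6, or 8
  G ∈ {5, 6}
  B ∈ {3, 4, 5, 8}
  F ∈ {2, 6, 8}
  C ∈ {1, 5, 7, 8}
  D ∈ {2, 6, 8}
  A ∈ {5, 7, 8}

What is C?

The 3 variables D, E, F are confined to {2, 6, 8}, which locks those values in; drop them from A, B, C, G.
That leaves G = 5. Remove 5 from A, B, C.
A has just one choice, so A = 7. Remove 7 from C.
So C = 1.

1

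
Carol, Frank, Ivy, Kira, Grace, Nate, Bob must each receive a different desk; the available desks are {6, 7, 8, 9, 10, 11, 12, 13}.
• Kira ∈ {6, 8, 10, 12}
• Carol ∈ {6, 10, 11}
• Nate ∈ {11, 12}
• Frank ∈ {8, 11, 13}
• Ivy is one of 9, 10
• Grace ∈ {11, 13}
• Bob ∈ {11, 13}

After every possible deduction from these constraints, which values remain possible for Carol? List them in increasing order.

6, 10

The 7 variables draw from only 7 values {6, 8, 9, 10, 11, 12, 13}, so each is used; only Ivy can be 9, hence Ivy = 9.
The 2 variables Grace and Bob are confined to {11, 13}, which locks those values in; drop them from Carol, Frank, Nate.
Frank has just one choice, so Frank = 8. Strike 8 from Kira.
Nate has just one choice, so Nate = 12. Remove 12 from Kira.
No further eliminations apply; Carol can still be any of 6, 10.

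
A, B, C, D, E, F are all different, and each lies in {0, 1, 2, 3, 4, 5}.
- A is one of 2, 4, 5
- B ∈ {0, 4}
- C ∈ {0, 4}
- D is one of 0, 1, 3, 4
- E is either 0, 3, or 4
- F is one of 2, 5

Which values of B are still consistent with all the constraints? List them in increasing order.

0, 4

The 6 variables together cover exactly {0, 1, 2, 3, 4, 5} — 6 values for 6 variables — and 1 appears only in D's list, so D = 1.
The 5 still-open variables together cover exactly {0, 2, 3, 4, 5} — 5 values for 5 variables — and 3 appears only in E's list, so E = 3.
B and C between them cover only {0, 4} — a naked pair. Remove those values from A.
No further eliminations apply; B can still be any of 0, 4.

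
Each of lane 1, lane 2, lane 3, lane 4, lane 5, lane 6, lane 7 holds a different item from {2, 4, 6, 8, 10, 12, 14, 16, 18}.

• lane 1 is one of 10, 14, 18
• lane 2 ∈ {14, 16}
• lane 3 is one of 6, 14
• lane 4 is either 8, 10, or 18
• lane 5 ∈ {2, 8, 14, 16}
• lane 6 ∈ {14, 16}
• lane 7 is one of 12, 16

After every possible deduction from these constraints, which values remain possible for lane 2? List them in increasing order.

14, 16

lane 2 and lane 6 share exactly the 2 values {14, 16}; by pigeonhole those values go to them, so strike 14, 16 from lane 1, lane 3, lane 5, lane 7.
That leaves lane 3 = 6.
lane 7's domain is down to {12}, so lane 7 = 12.
No further eliminations apply; lane 2 can still be any of 14, 16.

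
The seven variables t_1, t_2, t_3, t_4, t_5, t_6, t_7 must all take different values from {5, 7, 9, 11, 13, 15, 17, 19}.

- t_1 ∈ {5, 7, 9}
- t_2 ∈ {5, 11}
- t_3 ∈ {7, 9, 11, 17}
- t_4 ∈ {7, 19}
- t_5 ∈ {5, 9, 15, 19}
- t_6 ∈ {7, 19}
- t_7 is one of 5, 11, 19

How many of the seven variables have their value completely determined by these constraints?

The 7 variables together cover exactly {5, 7, 9, 11, 15, 17, 19} — 7 values for 7 variables — and 15 appears only in t_5's list, so t_5 = 15.
Among the 6 still-open variables, 17 fits only t_3 (and all 6 values in {5, 7, 9, 11, 17, 19} must be used), so t_3 = 17.
Among the 5 still-open variables, 9 fits only t_1 (and all 5 values in {5, 7, 9, 11, 19} must be used), so t_1 = 9.
t_4 and t_6 share exactly the 2 values {7, 19}; by pigeonhole those values go to them, so strike 7, 19 from t_7.
Determined: t_1=9, t_3=17, t_5=15. The other variables each still have more than one consistent value. That makes 3.

3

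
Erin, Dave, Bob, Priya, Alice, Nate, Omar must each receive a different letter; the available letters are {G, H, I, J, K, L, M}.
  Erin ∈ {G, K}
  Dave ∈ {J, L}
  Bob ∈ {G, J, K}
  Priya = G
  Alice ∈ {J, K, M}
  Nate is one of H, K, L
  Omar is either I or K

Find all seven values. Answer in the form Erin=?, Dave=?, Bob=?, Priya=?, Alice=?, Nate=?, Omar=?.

Erin=K, Dave=L, Bob=J, Priya=G, Alice=M, Nate=H, Omar=I

Priya's domain is down to {G}, so Priya = G. So Erin, Bob can't be G.
Erin's domain is down to {K}, so Erin = K. Remove K from Bob, Alice, Nate, Omar.
That leaves Bob = J. Strike J from Dave, Alice.
Alice must be M (only option left).
That leaves Omar = I.
Dave must be L (only option left). Eliminate L elsewhere: Nate.
Nate must be H (only option left).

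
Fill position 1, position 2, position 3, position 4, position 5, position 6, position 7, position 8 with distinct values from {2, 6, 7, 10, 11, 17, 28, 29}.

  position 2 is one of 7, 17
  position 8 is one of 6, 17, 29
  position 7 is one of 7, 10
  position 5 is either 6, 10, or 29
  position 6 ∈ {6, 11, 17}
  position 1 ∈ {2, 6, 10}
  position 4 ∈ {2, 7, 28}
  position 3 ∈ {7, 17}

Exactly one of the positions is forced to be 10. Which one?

Among the 8 variables, 11 fits only position 6 (and all 8 values in {2, 6, 7, 10, 11, 17, 28, 29} must be used), so position 6 = 11.
The 7 still-open variables together cover exactly {2, 6, 7, 10, 17, 28, 29} — 7 values for 7 variables — and 28 appears only in position 4's list, so position 4 = 28.
The 6 still-open variables draw from only 6 values {2, 6, 7, 10, 17, 29}, so each is used; only position 1 can be 2, hence position 1 = 2.
position 2 and position 3 share exactly the 2 values {7, 17}; by pigeonhole those values go to them, so strike 7, 17 from position 7, position 8.
So 10 goes to position 7.

position 7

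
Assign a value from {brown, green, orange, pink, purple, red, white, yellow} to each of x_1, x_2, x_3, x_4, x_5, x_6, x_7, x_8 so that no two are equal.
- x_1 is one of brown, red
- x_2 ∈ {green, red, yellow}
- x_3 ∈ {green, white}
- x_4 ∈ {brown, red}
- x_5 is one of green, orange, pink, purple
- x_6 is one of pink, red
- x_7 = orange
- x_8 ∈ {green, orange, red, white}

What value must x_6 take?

pink

x_7's domain is down to {orange}, so x_7 = orange. Eliminate orange elsewhere: x_5, x_8.
Among the 7 still-open variables, purple fits only x_5 (and all 7 values in {brown, green, pink, purple, red, white, yellow} must be used), so x_5 = purple.
Among the 6 still-open variables, pink fits only x_6 (and all 6 values in {brown, green, pink, red, white, yellow} must be used), so x_6 = pink.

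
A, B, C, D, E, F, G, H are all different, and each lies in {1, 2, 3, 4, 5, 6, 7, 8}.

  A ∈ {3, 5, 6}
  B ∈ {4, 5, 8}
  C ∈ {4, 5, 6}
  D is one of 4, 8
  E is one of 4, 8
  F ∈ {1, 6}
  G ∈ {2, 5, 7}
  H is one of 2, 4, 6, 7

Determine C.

6

The 8 variables together cover exactly {1, 2, 3, 4, 5, 6, 7, 8} — 8 values for 8 variables — and 1 appears only in F's list, so F = 1.
Among the 7 still-open variables, 3 fits only A (and all 7 values in {2, 3, 4, 5, 6, 7, 8} must be used), so A = 3.
D and E between them cover only {4, 8} — a naked pair. Remove those values from B, C, H.
That leaves B = 5. Strike 5 from C, G.
So C = 6.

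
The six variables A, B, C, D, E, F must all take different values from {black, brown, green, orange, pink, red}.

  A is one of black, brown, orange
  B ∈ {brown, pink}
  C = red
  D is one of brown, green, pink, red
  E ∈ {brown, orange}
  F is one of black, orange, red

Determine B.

pink

C's domain is down to {red}, so C = red. Remove red from D, F.
The 5 still-open variables together cover exactly {black, brown, green, orange, pink} — 5 values for 5 variables — and green appears only in D's list, so D = green.
The 4 still-open variables together cover exactly {black, brown, orange, pink} — 4 values for 4 variables — and pink appears only in B's list, so B = pink.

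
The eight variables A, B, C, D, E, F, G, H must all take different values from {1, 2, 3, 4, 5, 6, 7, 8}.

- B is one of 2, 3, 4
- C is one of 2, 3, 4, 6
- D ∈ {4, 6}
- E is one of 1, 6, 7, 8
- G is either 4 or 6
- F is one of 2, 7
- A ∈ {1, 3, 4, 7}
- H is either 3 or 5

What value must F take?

The 8 variables draw from only 8 values {1, 2, 3, 4, 5, 6, 7, 8}, so each is used; only H can be 5, hence H = 5.
The 7 still-open variables together cover exactly {1, 2, 3, 4, 6, 7, 8} — 7 values for 7 variables — and 8 appears only in E's list, so E = 8.
Among the 6 still-open variables, 1 fits only A (and all 6 values in {1, 2, 3, 4, 6, 7} must be used), so A = 1.
Among the 5 still-open variables, 7 fits only F (and all 5 values in {2, 3, 4, 6, 7} must be used), so F = 7.

7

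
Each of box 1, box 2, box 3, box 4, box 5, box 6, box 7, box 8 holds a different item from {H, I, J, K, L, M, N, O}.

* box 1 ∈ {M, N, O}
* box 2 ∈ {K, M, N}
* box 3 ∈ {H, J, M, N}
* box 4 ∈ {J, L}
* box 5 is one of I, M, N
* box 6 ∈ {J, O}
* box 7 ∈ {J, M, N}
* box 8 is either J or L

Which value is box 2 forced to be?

K

Among the 8 variables, H fits only box 3 (and all 8 values in {H, I, J, K, L, M, N, O} must be used), so box 3 = H.
Among the 7 still-open variables, I fits only box 5 (and all 7 values in {I, J, K, L, M, N, O} must be used), so box 5 = I.
The 6 still-open variables together cover exactly {J, K, L, M, N, O} — 6 values for 6 variables — and K appears only in box 2's list, so box 2 = K.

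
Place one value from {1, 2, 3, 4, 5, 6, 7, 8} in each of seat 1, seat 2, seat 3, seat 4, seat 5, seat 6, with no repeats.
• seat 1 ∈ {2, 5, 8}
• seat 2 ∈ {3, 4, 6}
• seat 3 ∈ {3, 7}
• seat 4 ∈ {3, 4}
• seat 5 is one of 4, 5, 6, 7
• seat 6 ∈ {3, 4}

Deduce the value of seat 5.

seat 4 and seat 6 share exactly the 2 values {3, 4}; by pigeonhole those values go to them, so strike 3, 4 from seat 2, seat 3, seat 5.
seat 2 has just one choice, so seat 2 = 6. So seat 5 can't be 6.
That leaves seat 3 = 7. So seat 5 can't be 7.
So seat 5 = 5.

5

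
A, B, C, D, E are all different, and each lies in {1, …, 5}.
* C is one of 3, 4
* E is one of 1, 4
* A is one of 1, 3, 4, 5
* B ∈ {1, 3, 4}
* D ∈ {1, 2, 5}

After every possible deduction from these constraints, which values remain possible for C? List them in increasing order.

3, 4

The 5 variables together cover exactly {1, 2, 3, 4, 5} — 5 values for 5 variables — and 2 appears only in D's list, so D = 2.
The 4 still-open variables draw from only 4 values {1, 3, 4, 5}, so each is used; only A can be 5, hence A = 5.
No further eliminations apply; C can still be any of 3, 4.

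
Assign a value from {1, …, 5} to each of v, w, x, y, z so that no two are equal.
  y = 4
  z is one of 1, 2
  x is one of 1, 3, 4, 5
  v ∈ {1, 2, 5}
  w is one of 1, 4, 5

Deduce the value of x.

3

y's domain is down to {4}, so y = 4. Remove 4 from w, x.
Among the 4 still-open variables, 3 fits only x (and all 4 values in {1, 2, 3, 5} must be used), so x = 3.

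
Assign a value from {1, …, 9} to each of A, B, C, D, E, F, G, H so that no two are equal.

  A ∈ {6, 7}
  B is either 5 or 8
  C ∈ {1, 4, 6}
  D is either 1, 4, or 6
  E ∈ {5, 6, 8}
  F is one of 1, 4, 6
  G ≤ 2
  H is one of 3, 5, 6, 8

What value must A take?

7

Among the 8 variables, 2 fits only G (and all 8 values in {1, 2, 3, 4, 5, 6, 7, 8} must be used), so G = 2.
Among the 7 still-open variables, 3 fits only H (and all 7 values in {1, 3, 4, 5, 6, 7, 8} must be used), so H = 3.
The 6 still-open variables together cover exactly {1, 4, 5, 6, 7, 8} — 6 values for 6 variables — and 7 appears only in A's list, so A = 7.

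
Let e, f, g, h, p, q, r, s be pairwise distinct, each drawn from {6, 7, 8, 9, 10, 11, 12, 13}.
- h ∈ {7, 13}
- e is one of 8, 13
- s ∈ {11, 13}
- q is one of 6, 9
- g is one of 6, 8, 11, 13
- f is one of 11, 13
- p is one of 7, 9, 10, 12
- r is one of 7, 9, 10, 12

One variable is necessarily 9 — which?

q

The 2 variables f and s are confined to {11, 13}, which locks those values in; drop them from e, g, h.
e must be 8 (only option left). So g can't be 8.
g must be 6 (only option left). So q can't be 6.
So 9 goes to q.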